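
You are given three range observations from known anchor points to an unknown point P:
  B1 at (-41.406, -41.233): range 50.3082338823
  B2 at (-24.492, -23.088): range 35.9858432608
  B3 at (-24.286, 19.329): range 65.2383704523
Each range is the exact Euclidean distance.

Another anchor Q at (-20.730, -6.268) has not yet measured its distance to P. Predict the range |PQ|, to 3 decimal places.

eq1: (x + 41.406)² + (y + 41.233)² = 50.3082338823²
eq2: (x + 24.492)² + (y + 23.088)² = 35.9858432608²
eq3: (x + 24.286)² + (y − 19.329)² = 65.2383704523²
eq1−eq2, eq1−eq3 (x²,y² cancel):
  33.828·x + 36.290·y = -1045.765836
  34.240·x + 121.124·y = -4176.323671
det = 33.828·121.124 − 36.290·34.240 = 2854.813072
x = (-1045.765836·121.124 − 36.290·-4176.323671) / 2854.813072 = 8.719116
y = (33.828·-4176.323671 − -1045.765836·34.240) / 2854.813072 = -36.944505
|P − Q| = √((8.719116 − -20.730)² + (-36.944505 − -6.268)²) = 42.524091

42.524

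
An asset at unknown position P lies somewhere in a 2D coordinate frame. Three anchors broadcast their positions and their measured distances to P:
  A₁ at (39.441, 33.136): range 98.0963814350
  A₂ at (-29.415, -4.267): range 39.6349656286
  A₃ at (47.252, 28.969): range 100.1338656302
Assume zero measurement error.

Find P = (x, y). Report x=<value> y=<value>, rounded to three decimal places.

eq1: (x − 39.441)² + (y − 33.136)² = 98.0963814350²
eq2: (x + 29.415)² + (y + 4.267)² = 39.6349656286²
eq3: (x − 47.252)² + (y − 28.969)² = 100.1338656302²
eq1−eq3, eq1−eq2 (x²,y² cancel):
  15.622·x − 8.334·y = 14.476493
  -137.712·x − 74.806·y = 6281.832087
det = 15.622·-74.806 − -8.334·-137.712 = -2316.311140
x = (14.476493·-74.806 − -8.334·6281.832087) / -2316.311140 = -22.134272
y = (15.622·6281.832087 − 14.476493·-137.712) / -2316.311140 = -43.227512

x=-22.134 y=-43.228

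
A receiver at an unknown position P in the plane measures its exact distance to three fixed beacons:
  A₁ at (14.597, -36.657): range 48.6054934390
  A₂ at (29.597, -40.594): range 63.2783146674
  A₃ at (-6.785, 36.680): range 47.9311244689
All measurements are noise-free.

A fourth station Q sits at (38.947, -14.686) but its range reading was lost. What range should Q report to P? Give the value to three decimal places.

63.859

eq1: (x − 14.597)² + (y + 36.657)² = 48.6054934390²
eq2: (x − 29.597)² + (y + 40.594)² = 63.2783146674²
eq3: (x + 6.785)² + (y − 36.680)² = 47.9311244689²
eq3−eq1, eq3−eq2 (x²,y² cancel):
  42.764·x − 146.674·y = 100.248133
  72.764·x − 154.548·y = -574.355794
det = 42.764·-154.548 − -146.674·72.764 = 4063.496264
x = (100.248133·-154.548 − -146.674·-574.355794) / 4063.496264 = -24.544433
y = (42.764·-574.355794 − 100.248133·72.764) / 4063.496264 = -7.839605
|P − Q| = √((-24.544433 − 38.947)² + (-7.839605 − -14.686)²) = 63.859495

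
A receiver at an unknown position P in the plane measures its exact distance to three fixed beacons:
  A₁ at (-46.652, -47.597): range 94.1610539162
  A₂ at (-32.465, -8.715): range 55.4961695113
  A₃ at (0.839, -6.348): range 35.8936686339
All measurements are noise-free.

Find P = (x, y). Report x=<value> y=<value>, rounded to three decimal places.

x=8.506 y=28.717

eq1: (x + 46.652)² + (y + 47.597)² = 94.1610539162²
eq2: (x + 32.465)² + (y + 8.715)² = 55.4961695113²
eq3: (x − 0.839)² + (y + 6.348)² = 35.8936686339²
eq2−eq3, eq2−eq1 (x²,y² cancel):
  66.608·x + 4.734·y = 702.542957
  -28.374·x − 77.764·y = -2474.523181
det = 66.608·-77.764 − 4.734·-28.374 = -5045.381996
x = (702.542957·-77.764 − 4.734·-2474.523181) / -5045.381996 = 8.506424
y = (66.608·-2474.523181 − 702.542957·-28.374) / -5045.381996 = 28.717169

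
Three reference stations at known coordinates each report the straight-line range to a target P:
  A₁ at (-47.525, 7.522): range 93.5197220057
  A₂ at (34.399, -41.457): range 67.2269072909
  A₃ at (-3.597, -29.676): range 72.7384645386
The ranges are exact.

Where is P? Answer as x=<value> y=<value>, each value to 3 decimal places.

eq1: (x + 47.525)² + (y − 7.522)² = 93.5197220057²
eq2: (x − 34.399)² + (y + 41.457)² = 67.2269072909²
eq3: (x + 3.597)² + (y + 29.676)² = 72.7384645386²
eq2−eq1, eq2−eq3 (x²,y² cancel):
  -163.848·x + 97.958·y = -4813.249281
  -75.992·x + 23.562·y = -2779.797825
det = -163.848·23.562 − 97.958·-75.992 = 3583.437760
x = (-4813.249281·23.562 − 97.958·-2779.797825) / 3583.437760 = 44.341123
y = (-163.848·-2779.797825 − -4813.249281·-75.992) / 3583.437760 = 25.030677

x=44.341 y=25.031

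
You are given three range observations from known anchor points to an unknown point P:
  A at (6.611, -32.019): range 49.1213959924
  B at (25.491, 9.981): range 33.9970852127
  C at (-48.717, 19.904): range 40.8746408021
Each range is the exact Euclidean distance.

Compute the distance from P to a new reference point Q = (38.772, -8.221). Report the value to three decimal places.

eq1: (x − 6.611)² + (y + 32.019)² = 49.1213959924²
eq2: (x − 25.491)² + (y − 9.981)² = 33.9970852127²
eq3: (x + 48.717)² + (y − 19.904)² = 40.8746408021²
eq3−eq2, eq3−eq1 (x²,y² cancel):
  148.416·x − 19.846·y = -1505.169405
  110.656·x − 103.846·y = -2442.768907
det = 148.416·-103.846 − -19.846·110.656 = -13216.328960
x = (-1505.169405·-103.846 − -19.846·-2442.768907) / -13216.328960 = -8.158592
y = (148.416·-2442.768907 − -1505.169405·110.656) / -13216.328960 = 14.829380
|P − Q| = √((-8.158592 − 38.772)² + (14.829380 − -8.221)²) = 52.285758

52.286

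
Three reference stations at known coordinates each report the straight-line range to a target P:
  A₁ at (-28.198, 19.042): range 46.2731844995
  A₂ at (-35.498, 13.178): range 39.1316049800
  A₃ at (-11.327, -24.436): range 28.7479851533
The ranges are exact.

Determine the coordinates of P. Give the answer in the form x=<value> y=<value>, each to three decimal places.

eq1: (x + 28.198)² + (y − 19.042)² = 46.2731844995²
eq2: (x + 35.498)² + (y − 13.178)² = 39.1316049800²
eq3: (x + 11.327)² + (y + 24.436)² = 28.7479851533²
eq2−eq1, eq2−eq3 (x²,y² cancel):
  14.600·x + 11.728·y = -885.967815
  48.342·x − 75.228·y = -3.512805
det = 14.600·-75.228 − 11.728·48.342 = -1665.283776
x = (-885.967815·-75.228 − 11.728·-3.512805) / -1665.283776 = -40.047700
y = (14.600·-3.512805 − -885.967815·48.342) / -1665.283776 = -25.688216

x=-40.048 y=-25.688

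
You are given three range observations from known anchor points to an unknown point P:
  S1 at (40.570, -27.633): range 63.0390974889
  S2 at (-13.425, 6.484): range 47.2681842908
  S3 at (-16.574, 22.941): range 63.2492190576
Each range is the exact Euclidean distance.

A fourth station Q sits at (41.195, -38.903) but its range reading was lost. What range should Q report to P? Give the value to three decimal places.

eq1: (x − 40.570)² + (y + 27.633)² = 63.0390974889²
eq2: (x + 13.425)² + (y − 6.484)² = 47.2681842908²
eq3: (x + 16.574)² + (y − 22.941)² = 63.2492190576²
eq2−eq1, eq2−eq3 (x²,y² cancel):
  107.990·x − 68.234·y = 447.588142
  -6.298·x + 32.914·y = -1187.468389
det = 107.990·32.914 − -68.234·-6.298 = 3124.645128
x = (447.588142·32.914 − -68.234·-1187.468389) / 3124.645128 = -21.216426
y = (107.990·-1187.468389 − 447.588142·-6.298) / 3124.645128 = -40.137614
|P − Q| = √((-21.216426 − 41.195)² + (-40.137614 − -38.903)²) = 62.423636

62.424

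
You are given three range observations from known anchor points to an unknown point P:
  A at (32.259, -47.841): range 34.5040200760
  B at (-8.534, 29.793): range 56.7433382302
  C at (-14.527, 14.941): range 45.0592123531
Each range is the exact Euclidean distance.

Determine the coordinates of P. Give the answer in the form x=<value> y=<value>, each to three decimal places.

x=6.455 y=-24.935

eq1: (x − 32.259)² + (y + 47.841)² = 34.5040200760²
eq2: (x + 8.534)² + (y − 29.793)² = 56.7433382302²
eq3: (x + 14.527)² + (y − 14.941)² = 45.0592123531²
eq3−eq2, eq3−eq1 (x²,y² cancel):
  11.986·x + 29.704·y = -663.289021
  93.572·x − 125.564·y = 3734.942368
det = 11.986·-125.564 − 29.704·93.572 = -4284.472792
x = (-663.289021·-125.564 − 29.704·3734.942368) / -4284.472792 = 6.455288
y = (11.986·3734.942368 − -663.289021·93.572) / -4284.472792 = -24.934760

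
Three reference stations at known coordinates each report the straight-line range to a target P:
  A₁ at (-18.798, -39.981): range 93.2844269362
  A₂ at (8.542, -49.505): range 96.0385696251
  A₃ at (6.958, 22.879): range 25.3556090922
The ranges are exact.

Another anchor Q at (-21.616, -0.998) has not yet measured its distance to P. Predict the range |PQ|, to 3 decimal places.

eq1: (x + 18.798)² + (y + 39.981)² = 93.2844269362²
eq2: (x − 8.542)² + (y + 49.505)² = 96.0385696251²
eq3: (x − 6.958)² + (y − 22.879)² = 25.3556090922²
eq3−eq2, eq3−eq1 (x²,y² cancel):
  3.168·x − 144.768·y = -6628.651559
  -51.512·x − 125.720·y = -6679.094636
det = 3.168·-125.720 − -144.768·-51.512 = -7855.570176
x = (-6628.651559·-125.720 − -144.768·-6679.094636) / -7855.570176 = 17.002598
y = (3.168·-6679.094636 − -6628.651559·-51.512) / -7855.570176 = 46.160172
|P − Q| = √((17.002598 − -21.616)² + (46.160172 − -0.998)²) = 60.953173

60.953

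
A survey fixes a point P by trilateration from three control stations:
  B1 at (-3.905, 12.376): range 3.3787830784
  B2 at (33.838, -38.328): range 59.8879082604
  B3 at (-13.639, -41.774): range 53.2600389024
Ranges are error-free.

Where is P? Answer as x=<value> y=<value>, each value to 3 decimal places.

eq1: (x + 3.905)² + (y − 12.376)² = 3.3787830784²
eq2: (x − 33.838)² + (y + 38.328)² = 59.8879082604²
eq3: (x + 13.639)² + (y + 41.774)² = 53.2600389024²
eq3−eq1, eq3−eq2 (x²,y² cancel):
  19.468·x + 108.300·y = 1062.540573
  94.954·x + 6.892·y = -66.973381
det = 19.468·6.892 − 108.300·94.954 = -10149.344744
x = (1062.540573·6.892 − 108.300·-66.973381) / -10149.344744 = -1.436176
y = (19.468·-66.973381 − 1062.540573·94.954) / -10149.344744 = 10.069253

x=-1.436 y=10.069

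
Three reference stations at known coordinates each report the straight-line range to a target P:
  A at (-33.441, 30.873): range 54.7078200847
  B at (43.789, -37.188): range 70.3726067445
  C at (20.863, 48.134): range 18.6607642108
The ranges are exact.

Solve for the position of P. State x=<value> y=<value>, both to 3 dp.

x=21.249 y=29.477

eq1: (x + 33.441)² + (y − 30.873)² = 54.7078200847²
eq2: (x − 43.789)² + (y + 37.188)² = 70.3726067445²
eq3: (x − 20.863)² + (y − 48.134)² = 18.6607642108²
eq1−eq3, eq1−eq2 (x²,y² cancel):
  108.608·x + 34.522·y = 3325.425572
  154.460·x − 136.122·y = -730.376947
det = 108.608·-136.122 − 34.522·154.460 = -20116.206296
x = (3325.425572·-136.122 − 34.522·-730.376947) / -20116.206296 = 21.249012
y = (108.608·-730.376947 − 3325.425572·154.460) / -20116.206296 = 29.477229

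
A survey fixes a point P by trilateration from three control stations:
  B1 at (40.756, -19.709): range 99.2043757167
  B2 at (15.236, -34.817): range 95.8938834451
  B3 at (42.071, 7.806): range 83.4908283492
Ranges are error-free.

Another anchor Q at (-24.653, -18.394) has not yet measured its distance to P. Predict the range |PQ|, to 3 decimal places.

68.256

eq1: (x − 40.756)² + (y + 19.709)² = 99.2043757167²
eq2: (x − 15.236)² + (y + 34.817)² = 95.8938834451²
eq3: (x − 42.071)² + (y − 7.806)² = 83.4908283492²
eq1−eq2, eq1−eq3 (x²,y² cancel):
  -51.040·x − 30.216·y = 40.734247
  2.630·x + 55.030·y = 2652.196203
det = -51.040·55.030 − -30.216·2.630 = -2729.263120
x = (40.734247·55.030 − -30.216·2652.196203) / -2729.263120 = -30.184106
y = (-51.040·2652.196203 − 40.734247·2.630) / -2729.263120 = 49.638023
|P − Q| = √((-30.184106 − -24.653)² + (49.638023 − -18.394)²) = 68.256496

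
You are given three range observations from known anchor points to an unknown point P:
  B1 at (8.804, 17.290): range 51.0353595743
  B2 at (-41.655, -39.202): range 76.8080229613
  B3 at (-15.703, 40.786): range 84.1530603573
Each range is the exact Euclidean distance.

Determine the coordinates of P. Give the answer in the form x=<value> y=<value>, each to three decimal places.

x=34.176 y=-26.992

eq1: (x − 8.804)² + (y − 17.290)² = 51.0353595743²
eq2: (x + 41.655)² + (y + 39.202)² = 76.8080229613²
eq3: (x + 15.703)² + (y − 40.786)² = 84.1530603573²
eq2−eq3, eq2−eq1 (x²,y² cancel):
  51.904·x + 159.976·y = -2544.119000
  100.918·x + 112.984·y = 399.383151
det = 51.904·112.984 − 159.976·100.918 = -10280.136432
x = (-2544.119000·112.984 − 159.976·399.383151) / -10280.136432 = 34.176245
y = (51.904·399.383151 − -2544.119000·100.918) / -10280.136432 = -26.991566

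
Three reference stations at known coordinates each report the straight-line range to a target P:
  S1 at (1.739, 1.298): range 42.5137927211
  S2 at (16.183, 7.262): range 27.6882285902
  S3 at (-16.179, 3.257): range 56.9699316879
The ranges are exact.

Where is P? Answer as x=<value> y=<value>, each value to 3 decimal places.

x=35.613 y=26.988

eq1: (x − 1.739)² + (y − 1.298)² = 42.5137927211²
eq2: (x − 16.183)² + (y − 7.262)² = 27.6882285902²
eq3: (x + 16.179)² + (y − 3.257)² = 56.9699316879²
eq3−eq1, eq3−eq2 (x²,y² cancel):
  35.836·x − 3.918·y = 1170.491380
  64.724·x + 8.010·y = 2521.193157
det = 35.836·8.010 − -3.918·64.724 = 540.634992
x = (1170.491380·8.010 − -3.918·2521.193157) / 540.634992 = 35.613068
y = (35.836·2521.193157 − 1170.491380·64.724) / 540.634992 = 26.987883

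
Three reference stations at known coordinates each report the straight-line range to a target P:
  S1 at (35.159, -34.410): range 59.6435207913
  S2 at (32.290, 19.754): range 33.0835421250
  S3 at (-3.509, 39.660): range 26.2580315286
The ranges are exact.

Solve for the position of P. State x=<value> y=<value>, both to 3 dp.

x=-0.218 y=13.609

eq1: (x − 35.159)² + (y + 34.410)² = 59.6435207913²
eq2: (x − 32.290)² + (y − 19.754)² = 33.0835421250²
eq3: (x + 3.509)² + (y − 39.660)² = 26.2580315286²
eq3−eq1, eq3−eq2 (x²,y² cancel):
  77.336·x − 148.140·y = -2032.890653
  71.598·x − 39.812·y = -557.400605
det = 77.336·-39.812 − -148.140·71.598 = 7527.626888
x = (-2032.890653·-39.812 − -148.140·-557.400605) / 7527.626888 = -0.217849
y = (77.336·-557.400605 − -2032.890653·71.598) / 7527.626888 = 13.609040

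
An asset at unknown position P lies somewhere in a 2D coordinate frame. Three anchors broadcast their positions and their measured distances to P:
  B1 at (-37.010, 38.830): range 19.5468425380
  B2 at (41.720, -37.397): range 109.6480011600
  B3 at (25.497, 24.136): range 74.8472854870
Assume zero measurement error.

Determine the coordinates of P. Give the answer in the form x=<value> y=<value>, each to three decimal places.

x=-49.349 y=23.670

eq1: (x + 37.010)² + (y − 38.830)² = 19.5468425380²
eq2: (x − 41.720)² + (y + 37.397)² = 109.6480011600²
eq3: (x − 25.497)² + (y − 24.136)² = 74.8472854870²
eq2−eq3, eq2−eq1 (x²,y² cancel):
  -32.446·x + 123.066·y = 4514.117510
  -157.460·x + 152.454·y = 11379.020096
det = -32.446·152.454 − 123.066·-157.460 = 14431.449876
x = (4514.117510·152.454 − 123.066·11379.020096) / 14431.449876 = -49.348833
y = (-32.446·11379.020096 − 4514.117510·-157.460) / 14431.449876 = 23.669781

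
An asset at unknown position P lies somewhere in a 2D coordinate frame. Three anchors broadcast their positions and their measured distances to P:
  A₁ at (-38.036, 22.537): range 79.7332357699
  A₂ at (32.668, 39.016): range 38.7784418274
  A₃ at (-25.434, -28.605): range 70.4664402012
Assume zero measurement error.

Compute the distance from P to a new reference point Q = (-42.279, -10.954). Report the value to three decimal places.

eq1: (x + 38.036)² + (y − 22.537)² = 79.7332357699²
eq2: (x − 32.668)² + (y − 39.016)² = 38.7784418274²
eq3: (x + 25.434)² + (y + 28.605)² = 70.4664402012²
eq3−eq1, eq3−eq2 (x²,y² cancel):
  -25.204·x + 102.284·y = -902.350408
  116.204·x + 135.242·y = 4586.063743
det = -25.204·135.242 − 102.284·116.204 = -15294.449304
x = (-902.350408·135.242 − 102.284·4586.063743) / -15294.449304 = 38.649095
y = (-25.204·4586.063743 − -902.350408·116.204) / -15294.449304 = 0.701589
|P − Q| = √((38.649095 − -42.279)² + (0.701589 − -10.954)²) = 81.763129

81.763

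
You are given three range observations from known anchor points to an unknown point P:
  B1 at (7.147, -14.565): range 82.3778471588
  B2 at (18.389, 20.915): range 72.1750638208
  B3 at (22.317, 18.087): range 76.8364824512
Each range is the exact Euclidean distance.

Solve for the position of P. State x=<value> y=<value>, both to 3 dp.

x=-49.593 y=45.156

eq1: (x − 7.147)² + (y + 14.565)² = 82.3778471588²
eq2: (x − 18.389)² + (y − 20.915)² = 72.1750638208²
eq3: (x − 22.317)² + (y − 18.087)² = 76.8364824512²
eq3−eq1, eq3−eq2 (x²,y² cancel):
  -30.340·x − 65.304·y = -1444.233891
  -7.856·x + 5.656·y = 645.009686
det = -30.340·5.656 − -65.304·-7.856 = -684.631264
x = (-1444.233891·5.656 − -65.304·645.009686) / -684.631264 = -49.593303
y = (-30.340·645.009686 − -1444.233891·-7.856) / -684.631264 = 45.156418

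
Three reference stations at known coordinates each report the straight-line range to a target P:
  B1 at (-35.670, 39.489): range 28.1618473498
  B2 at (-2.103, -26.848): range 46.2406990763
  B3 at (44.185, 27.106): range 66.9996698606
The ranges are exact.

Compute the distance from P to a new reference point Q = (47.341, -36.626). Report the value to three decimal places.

eq1: (x + 35.670)² + (y − 39.489)² = 28.1618473498²
eq2: (x + 2.103)² + (y + 26.848)² = 46.2406990763²
eq3: (x − 44.185)² + (y − 27.106)² = 66.9996698606²
eq3−eq1, eq3−eq2 (x²,y² cancel):
  -159.710·x + 24.766·y = 3840.546675
  -92.576·x − 107.908·y = 388.941762
det = -159.710·-107.908 − 24.766·-92.576 = 19526.723896
x = (3840.546675·-107.908 − 24.766·388.941762) / 19526.723896 = -21.716815
y = (-159.710·388.941762 − 3840.546675·-92.576) / 19526.723896 = 15.026820
|P − Q| = √((-21.716815 − 47.341)² + (15.026820 − -36.626)²) = 86.238017

86.238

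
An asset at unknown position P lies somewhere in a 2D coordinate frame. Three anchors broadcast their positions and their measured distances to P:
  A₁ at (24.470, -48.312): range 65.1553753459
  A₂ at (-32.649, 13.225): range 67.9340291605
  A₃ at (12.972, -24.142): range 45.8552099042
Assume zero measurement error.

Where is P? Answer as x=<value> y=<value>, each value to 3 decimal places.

x=35.230 y=15.949

eq1: (x − 24.470)² + (y + 48.312)² = 65.1553753459²
eq2: (x + 32.649)² + (y − 13.225)² = 67.9340291605²
eq3: (x − 12.972)² + (y + 24.142)² = 45.8552099042²
eq2−eq1, eq2−eq3 (x²,y² cancel):
  114.238·x − 123.074·y = 2061.781800
  91.242·x − 74.734·y = 2022.583165
det = 114.238·-74.734 − -123.074·91.242 = 2692.055216
x = (2061.781800·-74.734 − -123.074·2022.583165) / 2692.055216 = 35.230406
y = (114.238·2022.583165 − 2061.781800·91.242) / 2692.055216 = 15.948692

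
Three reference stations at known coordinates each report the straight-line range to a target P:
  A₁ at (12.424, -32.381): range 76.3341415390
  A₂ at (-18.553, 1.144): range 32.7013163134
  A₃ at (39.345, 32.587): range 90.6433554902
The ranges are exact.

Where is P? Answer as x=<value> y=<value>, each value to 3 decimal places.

x=-49.110 y=12.790

eq1: (x − 12.424)² + (y + 32.381)² = 76.3341415390²
eq2: (x + 18.553)² + (y − 1.144)² = 32.7013163134²
eq3: (x − 39.345)² + (y − 32.587)² = 90.6433554902²
eq2−eq3, eq2−eq1 (x²,y² cancel):
  115.796·x + 62.886·y = -4882.422757
  61.954·x − 67.050·y = -3900.162684
det = 115.796·-67.050 − 62.886·61.954 = -11660.161044
x = (-4882.422757·-67.050 − 62.886·-3900.162684) / -11660.161044 = -49.110134
y = (115.796·-3900.162684 − -4882.422757·61.954) / -11660.161044 = 12.790357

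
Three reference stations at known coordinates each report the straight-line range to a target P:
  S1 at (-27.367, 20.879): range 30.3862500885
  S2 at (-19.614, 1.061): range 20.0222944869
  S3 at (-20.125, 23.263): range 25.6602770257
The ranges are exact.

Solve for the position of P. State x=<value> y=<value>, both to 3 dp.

eq1: (x + 27.367)² + (y − 20.879)² = 30.3862500885²
eq2: (x + 19.614)² + (y − 1.061)² = 20.0222944869²
eq3: (x + 20.125)² + (y − 23.263)² = 25.6602770257²
eq2−eq1, eq2−eq3 (x²,y² cancel):
  -15.506·x + 39.636·y = 276.618695
  -1.022·x + 44.404·y = 302.790536
det = -15.506·44.404 − 39.636·-1.022 = -648.020432
x = (276.618695·44.404 − 39.636·302.790536) / -648.020432 = -0.434509
y = (-15.506·302.790536 − 276.618695·-1.022) / -648.020432 = 6.808992

x=-0.435 y=6.809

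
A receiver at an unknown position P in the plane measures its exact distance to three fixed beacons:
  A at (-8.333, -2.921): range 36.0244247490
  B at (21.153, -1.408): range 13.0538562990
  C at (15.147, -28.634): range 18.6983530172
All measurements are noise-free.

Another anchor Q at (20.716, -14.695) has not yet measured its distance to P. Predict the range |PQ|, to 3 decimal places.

eq1: (x + 8.333)² + (y + 2.921)² = 36.0244247490²
eq2: (x − 21.153)² + (y + 1.408)² = 13.0538562990²
eq3: (x − 15.147)² + (y + 28.634)² = 18.6983530172²
eq2−eq3, eq2−eq1 (x²,y² cancel):
  -12.012·x − 54.452·y = 420.680451
  -58.972·x − 3.026·y = -1498.816757
det = -12.012·-3.026 − -54.452·-58.972 = -3174.795032
x = (420.680451·-3.026 − -54.452·-1498.816757) / -3174.795032 = 26.107685
y = (-12.012·-1498.816757 − 420.680451·-58.972) / -3174.795032 = -13.485014
|P − Q| = √((26.107685 − 20.716)² + (-13.485014 − -14.695)²) = 5.525788

5.526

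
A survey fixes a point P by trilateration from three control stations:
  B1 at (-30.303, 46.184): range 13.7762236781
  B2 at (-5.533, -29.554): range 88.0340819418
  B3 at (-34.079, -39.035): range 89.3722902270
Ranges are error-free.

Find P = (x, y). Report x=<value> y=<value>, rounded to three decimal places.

x=-43.588 y=49.830

eq1: (x + 30.303)² + (y − 46.184)² = 13.7762236781²
eq2: (x + 5.533)² + (y + 29.554)² = 88.0340819418²
eq3: (x + 34.079)² + (y + 39.035)² = 89.3722902270²
eq3−eq1, eq3−eq2 (x²,y² cancel):
  7.552·x + 170.438·y = 8163.746121
  57.092·x + 18.962·y = -1543.649784
det = 7.552·18.962 − 170.438·57.092 = -9587.445272
x = (8163.746121·18.962 − 170.438·-1543.649784) / -9587.445272 = -43.587997
y = (7.552·-1543.649784 − 8163.746121·57.092) / -9587.445272 = 49.829983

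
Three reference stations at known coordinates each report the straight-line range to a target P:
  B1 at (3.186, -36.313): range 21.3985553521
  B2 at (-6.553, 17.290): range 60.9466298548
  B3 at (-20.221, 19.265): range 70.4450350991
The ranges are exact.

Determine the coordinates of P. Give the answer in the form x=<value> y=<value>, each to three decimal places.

x=24.551 y=-35.122

eq1: (x − 3.186)² + (y + 36.313)² = 21.3985553521²
eq2: (x + 6.553)² + (y − 17.290)² = 60.9466298548²
eq3: (x + 20.221)² + (y − 19.265)² = 70.4450350991²
eq3−eq1, eq3−eq2 (x²,y² cancel):
  46.814·x − 111.156·y = 5053.360298
  27.336·x − 3.950·y = 809.868122
det = 46.814·-3.950 − -111.156·27.336 = 2853.645116
x = (5053.360298·-3.950 − -111.156·809.868122) / 2853.645116 = 24.551381
y = (46.814·809.868122 − 5053.360298·27.336) / 2853.645116 = -35.121918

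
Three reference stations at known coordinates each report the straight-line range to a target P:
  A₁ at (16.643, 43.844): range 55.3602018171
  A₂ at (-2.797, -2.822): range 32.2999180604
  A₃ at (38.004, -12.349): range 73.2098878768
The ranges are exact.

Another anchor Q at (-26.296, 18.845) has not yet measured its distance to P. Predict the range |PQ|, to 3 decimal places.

eq1: (x − 16.643)² + (y − 43.844)² = 55.3602018171²
eq2: (x + 2.797)² + (y + 2.822)² = 32.2999180604²
eq3: (x − 38.004)² + (y + 12.349)² = 73.2098878768²
eq1−eq3, eq1−eq2 (x²,y² cancel):
  42.722·x − 112.386·y = -2897.419706
  -38.880·x − 93.332·y = -162.031653
det = 42.722·-93.332 − -112.386·-38.880 = -8356.897384
x = (-2897.419706·-93.332 − -112.386·-162.031653) / -8356.897384 = -30.180087
y = (42.722·-162.031653 − -2897.419706·-38.880) / -8356.897384 = 14.308420
|P − Q| = √((-30.180087 − -26.296)² + (14.308420 − 18.845)²) = 5.972160

5.972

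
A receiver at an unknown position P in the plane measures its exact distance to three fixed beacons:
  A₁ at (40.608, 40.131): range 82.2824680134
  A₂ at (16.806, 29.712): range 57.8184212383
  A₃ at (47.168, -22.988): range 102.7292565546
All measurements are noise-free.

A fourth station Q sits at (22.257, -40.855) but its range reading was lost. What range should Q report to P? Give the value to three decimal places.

94.779

eq1: (x − 40.608)² + (y − 40.131)² = 82.2824680134²
eq2: (x − 16.806)² + (y − 29.712)² = 57.8184212383²
eq3: (x − 47.168)² + (y + 22.988)² = 102.7292565546²
eq1−eq3, eq1−eq2 (x²,y² cancel):
  13.120·x − 126.238·y = -4289.134067
  -47.604·x − 20.838·y = 1333.172463
det = 13.120·-20.838 − -126.238·-47.604 = -6282.828312
x = (-4289.134067·-20.838 − -126.238·1333.172463) / -6282.828312 = -41.012421
y = (13.120·1333.172463 − -4289.134067·-47.604) / -6282.828312 = 29.714120
|P − Q| = √((-41.012421 − 22.257)² + (29.714120 − -40.855)²) = 94.778797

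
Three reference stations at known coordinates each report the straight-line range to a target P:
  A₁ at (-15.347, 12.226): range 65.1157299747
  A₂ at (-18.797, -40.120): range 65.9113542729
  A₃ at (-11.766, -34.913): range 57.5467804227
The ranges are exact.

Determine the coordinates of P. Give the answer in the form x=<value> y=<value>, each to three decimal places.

eq1: (x + 15.347)² + (y − 12.226)² = 65.1157299747²
eq2: (x + 18.797)² + (y + 40.120)² = 65.9113542729²
eq3: (x + 11.766)² + (y + 34.913)² = 57.5467804227²
eq3−eq1, eq3−eq2 (x²,y² cancel):
  -7.162·x + 94.278·y = -1900.777193
  -14.062·x − 10.414·y = -427.089401
det = -7.162·-10.414 − 94.278·-14.062 = 1400.322304
x = (-1900.777193·-10.414 − 94.278·-427.089401) / 1400.322304 = 42.890003
y = (-7.162·-427.089401 − -1900.777193·-14.062) / 1400.322304 = -16.903190

x=42.890 y=-16.903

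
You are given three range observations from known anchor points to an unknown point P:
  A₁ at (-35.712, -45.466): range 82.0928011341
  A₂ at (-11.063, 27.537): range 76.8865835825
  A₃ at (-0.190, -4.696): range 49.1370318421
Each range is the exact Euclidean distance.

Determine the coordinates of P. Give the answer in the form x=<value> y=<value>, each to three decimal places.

eq1: (x + 35.712)² + (y + 45.466)² = 82.0928011341²
eq2: (x + 11.063)² + (y − 27.537)² = 76.8865835825²
eq3: (x + 0.190)² + (y + 4.696)² = 49.1370318421²
eq3−eq1, eq3−eq2 (x²,y² cancel):
  -71.044·x − 81.540·y = -1004.364516
  -21.746·x + 64.466·y = -2638.511015
det = -71.044·64.466 − -81.540·-21.746 = -6353.091344
x = (-1004.364516·64.466 − -81.540·-2638.511015) / -6353.091344 = 44.055962
y = (-71.044·-2638.511015 − -1004.364516·-21.746) / -6353.091344 = -26.067540

x=44.056 y=-26.068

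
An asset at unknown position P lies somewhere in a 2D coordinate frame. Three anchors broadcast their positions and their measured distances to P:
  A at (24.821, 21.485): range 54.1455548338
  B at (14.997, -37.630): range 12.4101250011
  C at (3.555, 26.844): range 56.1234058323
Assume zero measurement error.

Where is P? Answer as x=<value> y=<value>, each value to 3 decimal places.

eq1: (x − 24.821)² + (y − 21.485)² = 54.1455548338²
eq2: (x − 14.997)² + (y + 37.630)² = 12.4101250011²
eq3: (x − 3.555)² + (y − 26.844)² = 56.1234058323²
eq1−eq2, eq1−eq3 (x²,y² cancel):
  -19.648·x − 118.230·y = 3340.969549
  -42.532·x + 10.718·y = -562.544479
det = -19.648·10.718 − -118.230·-42.532 = -5239.145624
x = (3340.969549·10.718 − -118.230·-562.544479) / -5239.145624 = 5.859948
y = (-19.648·-562.544479 − 3340.969549·-42.532) / -5239.145624 = -29.232055

x=5.860 y=-29.232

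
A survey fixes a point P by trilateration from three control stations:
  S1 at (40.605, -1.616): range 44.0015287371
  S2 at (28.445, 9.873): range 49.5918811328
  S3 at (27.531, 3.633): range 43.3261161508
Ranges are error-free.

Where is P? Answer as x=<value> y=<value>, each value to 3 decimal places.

eq1: (x − 40.605)² + (y + 1.616)² = 44.0015287371²
eq2: (x − 28.445)² + (y − 9.873)² = 49.5918811328²
eq3: (x − 27.531)² + (y − 3.633)² = 43.3261161508²
eq2−eq1, eq2−eq3 (x²,y² cancel):
  24.320·x − 22.978·y = 1268.003470
  -1.828·x − 12.480·y = 446.762830
det = 24.320·-12.480 − -22.978·-1.828 = -345.517384
x = (1268.003470·-12.480 − -22.978·446.762830) / -345.517384 = 16.088820
y = (24.320·446.762830 − 1268.003470·-1.828) / -345.517384 = -38.154903

x=16.089 y=-38.155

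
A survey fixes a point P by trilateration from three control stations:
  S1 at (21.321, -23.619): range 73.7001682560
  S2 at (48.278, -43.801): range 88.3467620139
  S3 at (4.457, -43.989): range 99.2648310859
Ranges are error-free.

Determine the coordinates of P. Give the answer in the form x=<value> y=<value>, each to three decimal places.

x=49.360 y=44.539

eq1: (x − 21.321)² + (y + 23.619)² = 73.7001682560²
eq2: (x − 48.278)² + (y + 43.801)² = 88.3467620139²
eq3: (x − 4.457)² + (y + 43.989)² = 99.2648310859²
eq1−eq3, eq1−eq2 (x²,y² cancel):
  -33.728·x − 40.740·y = -3479.337122
  53.914·x − 40.364·y = 863.415126
det = -33.728·-40.364 − -40.740·53.914 = 3557.853352
x = (-3479.337122·-40.364 − -40.740·863.415126) / 3557.853352 = 49.359959
y = (-33.728·863.415126 − -3479.337122·53.914) / 3557.853352 = 44.539137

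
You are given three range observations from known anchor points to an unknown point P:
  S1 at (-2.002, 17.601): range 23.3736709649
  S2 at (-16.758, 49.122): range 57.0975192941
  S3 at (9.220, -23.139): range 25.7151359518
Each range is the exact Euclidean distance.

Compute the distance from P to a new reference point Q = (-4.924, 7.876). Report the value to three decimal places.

21.074

eq1: (x + 2.002)² + (y − 17.601)² = 23.3736709649²
eq2: (x + 16.758)² + (y − 49.122)² = 57.0975192941²
eq3: (x − 9.220)² + (y + 23.139)² = 25.7151359518²
eq1−eq2, eq1−eq3 (x²,y² cancel):
  -29.512·x + 63.042·y = -333.799972
  22.444·x − 81.480·y = 191.678793
det = -29.512·-81.480 − 63.042·22.444 = 989.723112
x = (-333.799972·-81.480 − 63.042·191.678793) / 989.723112 = 15.271147
y = (-29.512·191.678793 − -333.799972·22.444) / 989.723112 = 1.854036
|P − Q| = √((15.271147 − -4.924)² + (1.854036 − 7.876)²) = 21.073871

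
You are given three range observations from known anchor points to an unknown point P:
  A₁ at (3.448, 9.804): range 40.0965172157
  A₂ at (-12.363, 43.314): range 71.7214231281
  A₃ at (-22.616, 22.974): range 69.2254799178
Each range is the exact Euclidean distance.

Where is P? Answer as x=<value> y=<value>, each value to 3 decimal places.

eq1: (x − 3.448)² + (y − 9.804)² = 40.0965172157²
eq2: (x + 12.363)² + (y − 43.314)² = 71.7214231281²
eq3: (x + 22.616)² + (y − 22.974)² = 69.2254799178²
eq1−eq2, eq1−eq3 (x²,y² cancel):
  -31.622·x + 67.020·y = -1615.292598
  -52.128·x + 26.340·y = -2253.155365
det = -31.622·26.340 − 67.020·-52.128 = 2660.695080
x = (-1615.292598·26.340 − 67.020·-2253.155365) / 2660.695080 = 40.763658
y = (-31.622·-2253.155365 − -1615.292598·-52.128) / 2660.695080 = -4.868162

x=40.764 y=-4.868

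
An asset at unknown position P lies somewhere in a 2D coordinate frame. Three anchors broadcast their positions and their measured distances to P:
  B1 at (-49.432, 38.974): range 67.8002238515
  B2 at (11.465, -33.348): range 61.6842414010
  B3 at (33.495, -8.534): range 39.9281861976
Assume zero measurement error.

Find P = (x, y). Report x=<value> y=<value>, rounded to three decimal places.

x=17.481 y=28.042

eq1: (x + 49.432)² + (y − 38.974)² = 67.8002238515²
eq2: (x − 11.465)² + (y + 33.348)² = 61.6842414010²
eq3: (x − 33.495)² + (y + 8.534)² = 39.9281861976²
eq3−eq1, eq3−eq2 (x²,y² cancel):
  -165.854·x + 95.016·y = -234.859182
  -44.060·x − 49.628·y = -2161.894436
det = -165.854·-49.628 − 95.016·-44.060 = 12417.407272
x = (-234.859182·-49.628 − 95.016·-2161.894436) / 12417.407272 = 17.481117
y = (-165.854·-2161.894436 − -234.859182·-44.060) / 12417.407272 = 28.042162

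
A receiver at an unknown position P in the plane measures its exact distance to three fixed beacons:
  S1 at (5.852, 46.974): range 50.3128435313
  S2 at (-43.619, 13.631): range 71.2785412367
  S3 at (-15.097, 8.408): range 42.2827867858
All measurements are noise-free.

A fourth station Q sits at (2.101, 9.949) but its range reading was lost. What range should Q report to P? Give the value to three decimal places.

25.998

eq1: (x − 5.852)² + (y − 46.974)² = 50.3128435313²
eq2: (x + 43.619)² + (y − 13.631)² = 71.2785412367²
eq3: (x + 15.097)² + (y − 8.408)² = 42.2827867858²
eq1−eq3, eq1−eq2 (x²,y² cancel):
  -41.898·x − 77.132·y = -1198.640541
  -98.942·x − 66.686·y = -2701.629475
det = -41.898·-66.686 − -77.132·-98.942 = -4837.584316
x = (-1198.640541·-66.686 − -77.132·-2701.629475) / -4837.584316 = 26.552414
y = (-41.898·-2701.629475 − -1198.640541·-98.942) / -4837.584316 = 1.116884
|P − Q| = √((26.552414 − 2.101)² + (1.116884 − 9.949)²) = 25.997652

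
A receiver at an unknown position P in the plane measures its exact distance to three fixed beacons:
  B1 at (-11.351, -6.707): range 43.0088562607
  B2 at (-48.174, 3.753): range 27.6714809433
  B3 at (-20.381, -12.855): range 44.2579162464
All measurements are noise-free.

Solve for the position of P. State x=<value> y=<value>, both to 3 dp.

x=-35.945 y=28.576

eq1: (x + 11.351)² + (y + 6.707)² = 43.0088562607²
eq2: (x + 48.174)² + (y − 3.753)² = 27.6714809433²
eq3: (x + 20.381)² + (y + 12.855)² = 44.2579162464²
eq2−eq1, eq2−eq3 (x²,y² cancel):
  73.646·x − 20.920·y = -3245.041094
  55.586·x − 33.216·y = -2947.235392
det = 73.646·-33.216 − -20.920·55.586 = -1283.366416
x = (-3245.041094·-33.216 − -20.920·-2947.235392) / -1283.366416 = -35.945401
y = (73.646·-2947.235392 − -3245.041094·55.586) / -1283.366416 = 28.575817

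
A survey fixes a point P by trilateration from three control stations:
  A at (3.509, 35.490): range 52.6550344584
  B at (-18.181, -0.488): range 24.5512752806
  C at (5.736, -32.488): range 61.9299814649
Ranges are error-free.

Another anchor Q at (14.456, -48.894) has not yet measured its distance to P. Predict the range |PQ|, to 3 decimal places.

79.517

eq1: (x − 3.509)² + (y − 35.490)² = 52.6550344584²
eq2: (x + 18.181)² + (y + 0.488)² = 24.5512752806²
eq3: (x − 5.736)² + (y + 32.488)² = 61.9299814649²
eq3−eq1, eq3−eq2 (x²,y² cancel):
  -4.454·x + 135.956·y = 1246.251291
  -47.834·x + 64.000·y = 2474.972551
det = -4.454·64.000 − 135.956·-47.834 = 6218.263304
x = (1246.251291·64.000 − 135.956·2474.972551) / 6218.263304 = -41.286011
y = (-4.454·2474.972551 − 1246.251291·-47.834) / 6218.263304 = 7.814024
|P − Q| = √((-41.286011 − 14.456)² + (7.814024 − -48.894)²) = 79.517116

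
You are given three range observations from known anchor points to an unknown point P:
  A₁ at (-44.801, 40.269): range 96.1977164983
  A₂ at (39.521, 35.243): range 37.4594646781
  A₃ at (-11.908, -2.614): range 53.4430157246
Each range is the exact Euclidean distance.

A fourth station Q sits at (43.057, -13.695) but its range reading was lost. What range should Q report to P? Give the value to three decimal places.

eq1: (x + 44.801)² + (y − 40.269)² = 96.1977164983²
eq2: (x − 39.521)² + (y − 35.243)² = 37.4594646781²
eq3: (x + 11.908)² + (y + 2.614)² = 53.4430157246²
eq1−eq2, eq1−eq3 (x²,y² cancel):
  168.644·x − 10.052·y = 7026.045694
  65.786·x − 85.766·y = 2917.756228
det = 168.644·-85.766 − -10.052·65.786 = -13802.640432
x = (7026.045694·-85.766 − -10.052·2917.756228) / -13802.640432 = 41.533108
y = (168.644·2917.756228 − 7026.045694·65.786) / -13802.640432 = -2.162386
|P − Q| = √((41.533108 − 43.057)² + (-2.162386 − -13.695)²) = 11.632860

11.633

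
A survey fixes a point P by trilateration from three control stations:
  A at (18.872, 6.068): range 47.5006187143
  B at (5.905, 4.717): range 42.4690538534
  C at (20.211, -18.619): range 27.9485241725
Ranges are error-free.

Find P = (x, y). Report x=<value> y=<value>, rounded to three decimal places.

eq1: (x − 18.872)² + (y − 6.068)² = 47.5006187143²
eq2: (x − 5.905)² + (y − 4.717)² = 42.4690538534²
eq3: (x − 20.211)² + (y + 18.619)² = 27.9485241725²
eq3−eq1, eq3−eq2 (x²,y² cancel):
  -2.678·x + 49.374·y = -1837.367449
  -28.612·x + 46.672·y = -1720.533100
det = -2.678·46.672 − 49.374·-28.612 = 1287.701272
x = (-1837.367449·46.672 − 49.374·-1720.533100) / 1287.701272 = -0.624378
y = (-2.678·-1720.533100 − -1837.367449·-28.612) / 1287.701272 = -37.247125

x=-0.624 y=-37.247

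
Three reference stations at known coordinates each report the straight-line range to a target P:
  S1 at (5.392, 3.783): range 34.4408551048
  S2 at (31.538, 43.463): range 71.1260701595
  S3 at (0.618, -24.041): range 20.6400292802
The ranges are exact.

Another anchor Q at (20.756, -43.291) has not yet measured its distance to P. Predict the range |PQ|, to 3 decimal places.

16.407

eq1: (x − 5.392)² + (y − 3.783)² = 34.4408551048²
eq2: (x − 31.538)² + (y − 43.463)² = 71.1260701595²
eq3: (x − 0.618)² + (y + 24.041)² = 20.6400292802²
eq1−eq3, eq1−eq2 (x²,y² cancel):
  -9.548·x − 55.648·y = 1295.128544
  52.292·x + 79.360·y = -1032.452296
det = -9.548·79.360 − -55.648·52.292 = 2152.215936
x = (1295.128544·79.360 − -55.648·-1032.452296) / 2152.215936 = 21.060849
y = (-9.548·-1032.452296 − 1295.128544·52.292) / 2152.215936 = -26.887175
|P − Q| = √((21.060849 − 20.756)² + (-26.887175 − -43.291)²) = 16.406657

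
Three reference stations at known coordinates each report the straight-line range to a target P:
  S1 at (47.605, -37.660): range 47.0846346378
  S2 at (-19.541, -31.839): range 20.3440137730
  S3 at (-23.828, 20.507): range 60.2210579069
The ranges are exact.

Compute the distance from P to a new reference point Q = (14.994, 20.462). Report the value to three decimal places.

eq1: (x − 47.605)² + (y + 37.660)² = 47.0846346378²
eq2: (x + 19.541)² + (y + 31.839)² = 20.3440137730²
eq3: (x + 23.828)² + (y − 20.507)² = 60.2210579069²
eq1−eq3, eq1−eq2 (x²,y² cancel):
  -142.866·x + 116.334·y = -4105.813988
  -134.292·x + 11.642·y = -485.855100
det = -142.866·11.642 − 116.334·-134.292 = 13959.479556
x = (-4105.813988·11.642 − 116.334·-485.855100) / 13959.479556 = 0.624778
y = (-142.866·-485.855100 − -4105.813988·-134.292) / 13959.479556 = -34.526058
|P − Q| = √((0.624778 − 14.994)² + (-34.526058 − 20.462)²) = 56.834506

56.835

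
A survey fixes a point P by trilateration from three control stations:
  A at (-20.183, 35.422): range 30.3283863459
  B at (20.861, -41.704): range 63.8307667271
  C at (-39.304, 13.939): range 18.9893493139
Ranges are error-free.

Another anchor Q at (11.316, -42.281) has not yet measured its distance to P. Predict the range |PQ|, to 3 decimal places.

eq1: (x + 20.183)² + (y − 35.422)² = 30.3283863459²
eq2: (x − 20.861)² + (y + 41.704)² = 63.8307667271²
eq3: (x + 39.304)² + (y − 13.939)² = 18.9893493139²
eq1−eq2, eq1−eq3 (x²,y² cancel):
  82.088·x − 154.252·y = -2642.222399
  -38.242·x − 42.966·y = 636.244195
det = 82.088·-42.966 − -154.252·-38.242 = -9425.897992
x = (-2642.222399·-42.966 − -154.252·636.244195) / -9425.897992 = -22.455968
y = (82.088·636.244195 − -2642.222399·-38.242) / -9425.897992 = 5.178908
|P − Q| = √((-22.455968 − 11.316)² + (5.178908 − -42.281)²) = 58.249366

58.249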